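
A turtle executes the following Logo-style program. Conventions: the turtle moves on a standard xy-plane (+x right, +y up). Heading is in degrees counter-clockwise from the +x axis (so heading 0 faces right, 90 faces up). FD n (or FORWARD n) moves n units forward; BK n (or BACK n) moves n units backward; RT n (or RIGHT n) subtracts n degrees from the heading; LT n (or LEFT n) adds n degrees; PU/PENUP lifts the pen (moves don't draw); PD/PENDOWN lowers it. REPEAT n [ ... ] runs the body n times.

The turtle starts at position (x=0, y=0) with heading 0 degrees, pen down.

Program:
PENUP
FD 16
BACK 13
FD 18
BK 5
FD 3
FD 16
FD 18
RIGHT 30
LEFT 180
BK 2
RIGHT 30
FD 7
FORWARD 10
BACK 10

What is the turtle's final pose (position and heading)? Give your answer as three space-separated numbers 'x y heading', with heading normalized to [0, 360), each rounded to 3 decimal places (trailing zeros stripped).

Executing turtle program step by step:
Start: pos=(0,0), heading=0, pen down
PU: pen up
FD 16: (0,0) -> (16,0) [heading=0, move]
BK 13: (16,0) -> (3,0) [heading=0, move]
FD 18: (3,0) -> (21,0) [heading=0, move]
BK 5: (21,0) -> (16,0) [heading=0, move]
FD 3: (16,0) -> (19,0) [heading=0, move]
FD 16: (19,0) -> (35,0) [heading=0, move]
FD 18: (35,0) -> (53,0) [heading=0, move]
RT 30: heading 0 -> 330
LT 180: heading 330 -> 150
BK 2: (53,0) -> (54.732,-1) [heading=150, move]
RT 30: heading 150 -> 120
FD 7: (54.732,-1) -> (51.232,5.062) [heading=120, move]
FD 10: (51.232,5.062) -> (46.232,13.722) [heading=120, move]
BK 10: (46.232,13.722) -> (51.232,5.062) [heading=120, move]
Final: pos=(51.232,5.062), heading=120, 0 segment(s) drawn

Answer: 51.232 5.062 120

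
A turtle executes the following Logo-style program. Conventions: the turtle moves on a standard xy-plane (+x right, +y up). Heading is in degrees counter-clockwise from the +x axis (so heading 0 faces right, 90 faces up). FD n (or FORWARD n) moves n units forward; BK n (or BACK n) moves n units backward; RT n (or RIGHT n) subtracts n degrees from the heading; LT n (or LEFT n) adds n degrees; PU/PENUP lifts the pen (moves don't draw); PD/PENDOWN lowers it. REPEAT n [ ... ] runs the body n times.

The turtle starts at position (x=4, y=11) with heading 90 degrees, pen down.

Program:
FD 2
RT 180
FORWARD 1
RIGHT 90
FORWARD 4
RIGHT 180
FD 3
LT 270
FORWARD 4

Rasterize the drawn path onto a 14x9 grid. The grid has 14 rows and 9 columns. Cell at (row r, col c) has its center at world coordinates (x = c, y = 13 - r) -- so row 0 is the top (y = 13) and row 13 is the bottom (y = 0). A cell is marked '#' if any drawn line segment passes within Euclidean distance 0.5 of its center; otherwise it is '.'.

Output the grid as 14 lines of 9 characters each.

Answer: ....#....
#####....
...##....
...#.....
...#.....
...#.....
.........
.........
.........
.........
.........
.........
.........
.........

Derivation:
Segment 0: (4,11) -> (4,13)
Segment 1: (4,13) -> (4,12)
Segment 2: (4,12) -> (0,12)
Segment 3: (0,12) -> (3,12)
Segment 4: (3,12) -> (3,8)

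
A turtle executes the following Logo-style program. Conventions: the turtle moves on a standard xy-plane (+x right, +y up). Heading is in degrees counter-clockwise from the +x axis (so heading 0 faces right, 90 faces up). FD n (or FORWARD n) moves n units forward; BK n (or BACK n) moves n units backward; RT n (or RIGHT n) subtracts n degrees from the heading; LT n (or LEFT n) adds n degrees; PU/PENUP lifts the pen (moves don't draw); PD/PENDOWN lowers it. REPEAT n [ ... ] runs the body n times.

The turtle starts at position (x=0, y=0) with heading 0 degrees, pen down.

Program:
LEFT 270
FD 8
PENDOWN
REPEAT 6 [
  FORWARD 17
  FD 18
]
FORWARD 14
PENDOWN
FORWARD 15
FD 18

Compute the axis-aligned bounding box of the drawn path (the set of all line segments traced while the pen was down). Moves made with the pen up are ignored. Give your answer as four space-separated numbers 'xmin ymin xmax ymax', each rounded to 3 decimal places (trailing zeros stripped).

Executing turtle program step by step:
Start: pos=(0,0), heading=0, pen down
LT 270: heading 0 -> 270
FD 8: (0,0) -> (0,-8) [heading=270, draw]
PD: pen down
REPEAT 6 [
  -- iteration 1/6 --
  FD 17: (0,-8) -> (0,-25) [heading=270, draw]
  FD 18: (0,-25) -> (0,-43) [heading=270, draw]
  -- iteration 2/6 --
  FD 17: (0,-43) -> (0,-60) [heading=270, draw]
  FD 18: (0,-60) -> (0,-78) [heading=270, draw]
  -- iteration 3/6 --
  FD 17: (0,-78) -> (0,-95) [heading=270, draw]
  FD 18: (0,-95) -> (0,-113) [heading=270, draw]
  -- iteration 4/6 --
  FD 17: (0,-113) -> (0,-130) [heading=270, draw]
  FD 18: (0,-130) -> (0,-148) [heading=270, draw]
  -- iteration 5/6 --
  FD 17: (0,-148) -> (0,-165) [heading=270, draw]
  FD 18: (0,-165) -> (0,-183) [heading=270, draw]
  -- iteration 6/6 --
  FD 17: (0,-183) -> (0,-200) [heading=270, draw]
  FD 18: (0,-200) -> (0,-218) [heading=270, draw]
]
FD 14: (0,-218) -> (0,-232) [heading=270, draw]
PD: pen down
FD 15: (0,-232) -> (0,-247) [heading=270, draw]
FD 18: (0,-247) -> (0,-265) [heading=270, draw]
Final: pos=(0,-265), heading=270, 16 segment(s) drawn

Segment endpoints: x in {0, 0, 0, 0, 0, 0, 0, 0, 0, 0, 0, 0, 0, 0, 0, 0, 0}, y in {-265, -247, -232, -218, -200, -183, -165, -148, -130, -113, -95, -78, -60, -43, -25, -8, 0}
xmin=0, ymin=-265, xmax=0, ymax=0

Answer: 0 -265 0 0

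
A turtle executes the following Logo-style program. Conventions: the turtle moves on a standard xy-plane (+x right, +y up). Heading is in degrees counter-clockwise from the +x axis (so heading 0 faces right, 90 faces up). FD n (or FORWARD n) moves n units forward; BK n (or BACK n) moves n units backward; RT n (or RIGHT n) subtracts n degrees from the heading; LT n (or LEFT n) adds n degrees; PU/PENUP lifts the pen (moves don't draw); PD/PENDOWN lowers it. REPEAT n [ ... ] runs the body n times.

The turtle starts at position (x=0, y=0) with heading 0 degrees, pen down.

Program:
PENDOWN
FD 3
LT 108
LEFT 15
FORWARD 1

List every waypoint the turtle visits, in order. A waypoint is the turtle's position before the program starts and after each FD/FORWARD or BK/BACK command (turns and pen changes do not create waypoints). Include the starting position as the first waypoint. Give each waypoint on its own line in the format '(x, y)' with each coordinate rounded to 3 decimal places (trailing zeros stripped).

Answer: (0, 0)
(3, 0)
(2.455, 0.839)

Derivation:
Executing turtle program step by step:
Start: pos=(0,0), heading=0, pen down
PD: pen down
FD 3: (0,0) -> (3,0) [heading=0, draw]
LT 108: heading 0 -> 108
LT 15: heading 108 -> 123
FD 1: (3,0) -> (2.455,0.839) [heading=123, draw]
Final: pos=(2.455,0.839), heading=123, 2 segment(s) drawn
Waypoints (3 total):
(0, 0)
(3, 0)
(2.455, 0.839)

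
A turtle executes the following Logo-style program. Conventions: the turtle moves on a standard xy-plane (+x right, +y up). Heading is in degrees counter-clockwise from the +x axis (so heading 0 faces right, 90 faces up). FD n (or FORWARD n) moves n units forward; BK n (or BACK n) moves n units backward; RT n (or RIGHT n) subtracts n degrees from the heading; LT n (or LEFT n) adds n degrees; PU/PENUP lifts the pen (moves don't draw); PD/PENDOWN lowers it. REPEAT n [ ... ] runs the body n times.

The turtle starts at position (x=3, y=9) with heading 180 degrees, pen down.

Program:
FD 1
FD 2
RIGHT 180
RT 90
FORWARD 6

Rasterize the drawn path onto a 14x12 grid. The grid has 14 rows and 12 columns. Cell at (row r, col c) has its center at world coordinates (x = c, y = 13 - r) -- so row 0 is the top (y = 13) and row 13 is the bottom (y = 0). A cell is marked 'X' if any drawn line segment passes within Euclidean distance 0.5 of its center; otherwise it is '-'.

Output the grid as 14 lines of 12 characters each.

Segment 0: (3,9) -> (2,9)
Segment 1: (2,9) -> (0,9)
Segment 2: (0,9) -> (0,3)

Answer: ------------
------------
------------
------------
XXXX--------
X-----------
X-----------
X-----------
X-----------
X-----------
X-----------
------------
------------
------------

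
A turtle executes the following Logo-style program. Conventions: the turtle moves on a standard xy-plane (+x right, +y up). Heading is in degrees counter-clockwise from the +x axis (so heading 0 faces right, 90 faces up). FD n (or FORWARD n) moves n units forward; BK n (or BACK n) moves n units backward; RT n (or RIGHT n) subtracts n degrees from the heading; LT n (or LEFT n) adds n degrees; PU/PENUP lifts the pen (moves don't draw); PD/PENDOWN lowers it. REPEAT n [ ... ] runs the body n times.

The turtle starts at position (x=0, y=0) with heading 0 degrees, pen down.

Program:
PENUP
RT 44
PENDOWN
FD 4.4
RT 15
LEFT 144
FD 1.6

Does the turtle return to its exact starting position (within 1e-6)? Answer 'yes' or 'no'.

Executing turtle program step by step:
Start: pos=(0,0), heading=0, pen down
PU: pen up
RT 44: heading 0 -> 316
PD: pen down
FD 4.4: (0,0) -> (3.165,-3.056) [heading=316, draw]
RT 15: heading 316 -> 301
LT 144: heading 301 -> 85
FD 1.6: (3.165,-3.056) -> (3.305,-1.463) [heading=85, draw]
Final: pos=(3.305,-1.463), heading=85, 2 segment(s) drawn

Start position: (0, 0)
Final position: (3.305, -1.463)
Distance = 3.614; >= 1e-6 -> NOT closed

Answer: no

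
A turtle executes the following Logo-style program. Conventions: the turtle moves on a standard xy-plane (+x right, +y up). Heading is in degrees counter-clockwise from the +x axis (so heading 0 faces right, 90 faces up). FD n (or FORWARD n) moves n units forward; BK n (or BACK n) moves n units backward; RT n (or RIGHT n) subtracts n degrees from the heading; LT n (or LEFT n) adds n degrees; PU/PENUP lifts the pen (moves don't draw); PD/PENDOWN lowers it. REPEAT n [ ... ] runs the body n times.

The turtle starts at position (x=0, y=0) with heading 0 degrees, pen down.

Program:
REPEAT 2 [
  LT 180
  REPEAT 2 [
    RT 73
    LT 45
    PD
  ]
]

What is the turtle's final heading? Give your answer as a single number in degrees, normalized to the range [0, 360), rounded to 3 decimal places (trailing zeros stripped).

Executing turtle program step by step:
Start: pos=(0,0), heading=0, pen down
REPEAT 2 [
  -- iteration 1/2 --
  LT 180: heading 0 -> 180
  REPEAT 2 [
    -- iteration 1/2 --
    RT 73: heading 180 -> 107
    LT 45: heading 107 -> 152
    PD: pen down
    -- iteration 2/2 --
    RT 73: heading 152 -> 79
    LT 45: heading 79 -> 124
    PD: pen down
  ]
  -- iteration 2/2 --
  LT 180: heading 124 -> 304
  REPEAT 2 [
    -- iteration 1/2 --
    RT 73: heading 304 -> 231
    LT 45: heading 231 -> 276
    PD: pen down
    -- iteration 2/2 --
    RT 73: heading 276 -> 203
    LT 45: heading 203 -> 248
    PD: pen down
  ]
]
Final: pos=(0,0), heading=248, 0 segment(s) drawn

Answer: 248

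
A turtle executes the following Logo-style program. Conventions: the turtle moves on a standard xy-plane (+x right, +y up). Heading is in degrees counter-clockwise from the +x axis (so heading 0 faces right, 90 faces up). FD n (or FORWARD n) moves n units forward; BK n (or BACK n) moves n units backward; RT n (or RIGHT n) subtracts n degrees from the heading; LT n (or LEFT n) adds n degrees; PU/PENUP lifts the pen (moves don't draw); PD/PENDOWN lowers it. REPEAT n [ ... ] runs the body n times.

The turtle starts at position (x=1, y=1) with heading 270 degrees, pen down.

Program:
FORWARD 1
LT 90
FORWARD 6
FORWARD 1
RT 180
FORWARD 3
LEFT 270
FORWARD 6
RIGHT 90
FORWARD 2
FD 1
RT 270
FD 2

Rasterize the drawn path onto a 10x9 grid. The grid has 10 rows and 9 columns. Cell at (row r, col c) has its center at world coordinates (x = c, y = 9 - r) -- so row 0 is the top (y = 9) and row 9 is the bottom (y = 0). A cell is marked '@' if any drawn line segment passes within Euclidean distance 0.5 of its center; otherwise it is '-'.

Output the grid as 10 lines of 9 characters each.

Segment 0: (1,1) -> (1,0)
Segment 1: (1,0) -> (7,-0)
Segment 2: (7,-0) -> (8,-0)
Segment 3: (8,-0) -> (5,-0)
Segment 4: (5,-0) -> (5,6)
Segment 5: (5,6) -> (7,6)
Segment 6: (7,6) -> (8,6)
Segment 7: (8,6) -> (8,8)

Answer: ---------
--------@
--------@
-----@@@@
-----@---
-----@---
-----@---
-----@---
-@---@---
-@@@@@@@@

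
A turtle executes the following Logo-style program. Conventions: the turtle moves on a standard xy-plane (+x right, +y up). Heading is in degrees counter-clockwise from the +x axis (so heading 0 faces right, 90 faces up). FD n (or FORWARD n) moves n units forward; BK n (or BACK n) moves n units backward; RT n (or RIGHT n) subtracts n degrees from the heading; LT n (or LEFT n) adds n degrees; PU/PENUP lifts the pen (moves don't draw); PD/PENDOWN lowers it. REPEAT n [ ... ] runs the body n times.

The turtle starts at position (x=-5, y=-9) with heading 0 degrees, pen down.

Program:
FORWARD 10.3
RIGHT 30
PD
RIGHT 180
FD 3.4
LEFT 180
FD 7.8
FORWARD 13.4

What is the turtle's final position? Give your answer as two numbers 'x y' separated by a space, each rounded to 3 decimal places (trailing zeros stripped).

Executing turtle program step by step:
Start: pos=(-5,-9), heading=0, pen down
FD 10.3: (-5,-9) -> (5.3,-9) [heading=0, draw]
RT 30: heading 0 -> 330
PD: pen down
RT 180: heading 330 -> 150
FD 3.4: (5.3,-9) -> (2.356,-7.3) [heading=150, draw]
LT 180: heading 150 -> 330
FD 7.8: (2.356,-7.3) -> (9.111,-11.2) [heading=330, draw]
FD 13.4: (9.111,-11.2) -> (20.715,-17.9) [heading=330, draw]
Final: pos=(20.715,-17.9), heading=330, 4 segment(s) drawn

Answer: 20.715 -17.9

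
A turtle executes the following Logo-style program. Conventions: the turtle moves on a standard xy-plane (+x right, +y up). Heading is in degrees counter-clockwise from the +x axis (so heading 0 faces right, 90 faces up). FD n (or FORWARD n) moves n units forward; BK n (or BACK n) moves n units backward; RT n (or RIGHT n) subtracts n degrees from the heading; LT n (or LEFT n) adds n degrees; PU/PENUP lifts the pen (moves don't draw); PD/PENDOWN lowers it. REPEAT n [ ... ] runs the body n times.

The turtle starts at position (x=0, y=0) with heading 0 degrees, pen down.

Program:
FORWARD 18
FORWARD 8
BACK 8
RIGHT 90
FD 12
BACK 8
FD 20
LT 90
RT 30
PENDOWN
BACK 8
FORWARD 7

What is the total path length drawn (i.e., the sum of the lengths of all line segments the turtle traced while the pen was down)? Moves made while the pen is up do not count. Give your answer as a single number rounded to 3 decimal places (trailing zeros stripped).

Answer: 89

Derivation:
Executing turtle program step by step:
Start: pos=(0,0), heading=0, pen down
FD 18: (0,0) -> (18,0) [heading=0, draw]
FD 8: (18,0) -> (26,0) [heading=0, draw]
BK 8: (26,0) -> (18,0) [heading=0, draw]
RT 90: heading 0 -> 270
FD 12: (18,0) -> (18,-12) [heading=270, draw]
BK 8: (18,-12) -> (18,-4) [heading=270, draw]
FD 20: (18,-4) -> (18,-24) [heading=270, draw]
LT 90: heading 270 -> 0
RT 30: heading 0 -> 330
PD: pen down
BK 8: (18,-24) -> (11.072,-20) [heading=330, draw]
FD 7: (11.072,-20) -> (17.134,-23.5) [heading=330, draw]
Final: pos=(17.134,-23.5), heading=330, 8 segment(s) drawn

Segment lengths:
  seg 1: (0,0) -> (18,0), length = 18
  seg 2: (18,0) -> (26,0), length = 8
  seg 3: (26,0) -> (18,0), length = 8
  seg 4: (18,0) -> (18,-12), length = 12
  seg 5: (18,-12) -> (18,-4), length = 8
  seg 6: (18,-4) -> (18,-24), length = 20
  seg 7: (18,-24) -> (11.072,-20), length = 8
  seg 8: (11.072,-20) -> (17.134,-23.5), length = 7
Total = 89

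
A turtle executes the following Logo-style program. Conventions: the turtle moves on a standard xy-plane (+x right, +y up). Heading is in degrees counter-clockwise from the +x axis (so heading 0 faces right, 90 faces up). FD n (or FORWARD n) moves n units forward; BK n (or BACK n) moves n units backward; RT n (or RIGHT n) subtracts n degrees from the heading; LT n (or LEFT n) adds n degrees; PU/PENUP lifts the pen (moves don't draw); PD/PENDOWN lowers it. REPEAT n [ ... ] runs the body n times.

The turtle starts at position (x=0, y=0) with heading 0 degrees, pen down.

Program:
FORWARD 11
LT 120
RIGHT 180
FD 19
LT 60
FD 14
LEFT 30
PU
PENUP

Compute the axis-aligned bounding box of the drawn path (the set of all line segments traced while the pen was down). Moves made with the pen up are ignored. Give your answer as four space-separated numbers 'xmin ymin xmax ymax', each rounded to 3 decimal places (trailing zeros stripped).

Answer: 0 -16.454 34.5 0

Derivation:
Executing turtle program step by step:
Start: pos=(0,0), heading=0, pen down
FD 11: (0,0) -> (11,0) [heading=0, draw]
LT 120: heading 0 -> 120
RT 180: heading 120 -> 300
FD 19: (11,0) -> (20.5,-16.454) [heading=300, draw]
LT 60: heading 300 -> 0
FD 14: (20.5,-16.454) -> (34.5,-16.454) [heading=0, draw]
LT 30: heading 0 -> 30
PU: pen up
PU: pen up
Final: pos=(34.5,-16.454), heading=30, 3 segment(s) drawn

Segment endpoints: x in {0, 11, 20.5, 34.5}, y in {-16.454, 0}
xmin=0, ymin=-16.454, xmax=34.5, ymax=0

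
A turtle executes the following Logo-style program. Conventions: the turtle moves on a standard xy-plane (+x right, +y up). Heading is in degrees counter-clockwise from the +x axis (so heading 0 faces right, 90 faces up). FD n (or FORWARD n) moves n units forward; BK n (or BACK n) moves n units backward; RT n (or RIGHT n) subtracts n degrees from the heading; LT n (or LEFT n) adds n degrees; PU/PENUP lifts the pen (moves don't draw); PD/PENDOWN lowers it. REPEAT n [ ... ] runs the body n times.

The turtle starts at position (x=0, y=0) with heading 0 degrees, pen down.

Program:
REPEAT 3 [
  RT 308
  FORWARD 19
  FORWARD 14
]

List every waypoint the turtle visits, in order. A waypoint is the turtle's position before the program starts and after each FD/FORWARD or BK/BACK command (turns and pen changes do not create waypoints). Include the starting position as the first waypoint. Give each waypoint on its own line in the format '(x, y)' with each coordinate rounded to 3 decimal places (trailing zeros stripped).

Answer: (0, 0)
(11.698, 14.972)
(20.317, 26.004)
(15.72, 44.44)
(12.333, 58.024)
(-5.024, 65.752)
(-17.814, 71.446)

Derivation:
Executing turtle program step by step:
Start: pos=(0,0), heading=0, pen down
REPEAT 3 [
  -- iteration 1/3 --
  RT 308: heading 0 -> 52
  FD 19: (0,0) -> (11.698,14.972) [heading=52, draw]
  FD 14: (11.698,14.972) -> (20.317,26.004) [heading=52, draw]
  -- iteration 2/3 --
  RT 308: heading 52 -> 104
  FD 19: (20.317,26.004) -> (15.72,44.44) [heading=104, draw]
  FD 14: (15.72,44.44) -> (12.333,58.024) [heading=104, draw]
  -- iteration 3/3 --
  RT 308: heading 104 -> 156
  FD 19: (12.333,58.024) -> (-5.024,65.752) [heading=156, draw]
  FD 14: (-5.024,65.752) -> (-17.814,71.446) [heading=156, draw]
]
Final: pos=(-17.814,71.446), heading=156, 6 segment(s) drawn
Waypoints (7 total):
(0, 0)
(11.698, 14.972)
(20.317, 26.004)
(15.72, 44.44)
(12.333, 58.024)
(-5.024, 65.752)
(-17.814, 71.446)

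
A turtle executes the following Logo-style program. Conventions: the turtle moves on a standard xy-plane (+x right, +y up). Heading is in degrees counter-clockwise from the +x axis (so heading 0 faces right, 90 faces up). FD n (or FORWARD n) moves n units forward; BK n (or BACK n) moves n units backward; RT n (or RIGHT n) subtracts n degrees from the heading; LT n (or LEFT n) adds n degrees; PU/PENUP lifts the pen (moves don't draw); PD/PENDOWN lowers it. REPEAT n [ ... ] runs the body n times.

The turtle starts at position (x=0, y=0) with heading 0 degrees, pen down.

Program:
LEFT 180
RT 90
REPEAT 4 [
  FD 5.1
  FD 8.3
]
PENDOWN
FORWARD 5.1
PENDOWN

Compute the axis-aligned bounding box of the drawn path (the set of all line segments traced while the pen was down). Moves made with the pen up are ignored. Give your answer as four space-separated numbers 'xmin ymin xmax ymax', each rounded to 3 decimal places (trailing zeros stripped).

Answer: 0 0 0 58.7

Derivation:
Executing turtle program step by step:
Start: pos=(0,0), heading=0, pen down
LT 180: heading 0 -> 180
RT 90: heading 180 -> 90
REPEAT 4 [
  -- iteration 1/4 --
  FD 5.1: (0,0) -> (0,5.1) [heading=90, draw]
  FD 8.3: (0,5.1) -> (0,13.4) [heading=90, draw]
  -- iteration 2/4 --
  FD 5.1: (0,13.4) -> (0,18.5) [heading=90, draw]
  FD 8.3: (0,18.5) -> (0,26.8) [heading=90, draw]
  -- iteration 3/4 --
  FD 5.1: (0,26.8) -> (0,31.9) [heading=90, draw]
  FD 8.3: (0,31.9) -> (0,40.2) [heading=90, draw]
  -- iteration 4/4 --
  FD 5.1: (0,40.2) -> (0,45.3) [heading=90, draw]
  FD 8.3: (0,45.3) -> (0,53.6) [heading=90, draw]
]
PD: pen down
FD 5.1: (0,53.6) -> (0,58.7) [heading=90, draw]
PD: pen down
Final: pos=(0,58.7), heading=90, 9 segment(s) drawn

Segment endpoints: x in {0, 0, 0, 0, 0, 0, 0, 0, 0, 0}, y in {0, 5.1, 13.4, 18.5, 26.8, 31.9, 40.2, 45.3, 53.6, 58.7}
xmin=0, ymin=0, xmax=0, ymax=58.7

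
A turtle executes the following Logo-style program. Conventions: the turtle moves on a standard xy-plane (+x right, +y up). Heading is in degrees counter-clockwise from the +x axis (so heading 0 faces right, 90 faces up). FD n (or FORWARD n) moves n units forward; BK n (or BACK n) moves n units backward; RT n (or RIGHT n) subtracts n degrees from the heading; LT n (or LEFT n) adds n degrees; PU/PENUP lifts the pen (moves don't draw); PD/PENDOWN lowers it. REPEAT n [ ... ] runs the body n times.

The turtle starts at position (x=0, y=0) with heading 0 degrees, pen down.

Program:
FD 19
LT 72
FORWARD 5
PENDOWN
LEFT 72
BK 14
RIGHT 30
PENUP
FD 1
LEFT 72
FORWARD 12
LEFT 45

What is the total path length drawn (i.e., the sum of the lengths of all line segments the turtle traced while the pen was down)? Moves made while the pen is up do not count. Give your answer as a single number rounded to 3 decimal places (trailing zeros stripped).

Executing turtle program step by step:
Start: pos=(0,0), heading=0, pen down
FD 19: (0,0) -> (19,0) [heading=0, draw]
LT 72: heading 0 -> 72
FD 5: (19,0) -> (20.545,4.755) [heading=72, draw]
PD: pen down
LT 72: heading 72 -> 144
BK 14: (20.545,4.755) -> (31.871,-3.474) [heading=144, draw]
RT 30: heading 144 -> 114
PU: pen up
FD 1: (31.871,-3.474) -> (31.465,-2.56) [heading=114, move]
LT 72: heading 114 -> 186
FD 12: (31.465,-2.56) -> (19.53,-3.815) [heading=186, move]
LT 45: heading 186 -> 231
Final: pos=(19.53,-3.815), heading=231, 3 segment(s) drawn

Segment lengths:
  seg 1: (0,0) -> (19,0), length = 19
  seg 2: (19,0) -> (20.545,4.755), length = 5
  seg 3: (20.545,4.755) -> (31.871,-3.474), length = 14
Total = 38

Answer: 38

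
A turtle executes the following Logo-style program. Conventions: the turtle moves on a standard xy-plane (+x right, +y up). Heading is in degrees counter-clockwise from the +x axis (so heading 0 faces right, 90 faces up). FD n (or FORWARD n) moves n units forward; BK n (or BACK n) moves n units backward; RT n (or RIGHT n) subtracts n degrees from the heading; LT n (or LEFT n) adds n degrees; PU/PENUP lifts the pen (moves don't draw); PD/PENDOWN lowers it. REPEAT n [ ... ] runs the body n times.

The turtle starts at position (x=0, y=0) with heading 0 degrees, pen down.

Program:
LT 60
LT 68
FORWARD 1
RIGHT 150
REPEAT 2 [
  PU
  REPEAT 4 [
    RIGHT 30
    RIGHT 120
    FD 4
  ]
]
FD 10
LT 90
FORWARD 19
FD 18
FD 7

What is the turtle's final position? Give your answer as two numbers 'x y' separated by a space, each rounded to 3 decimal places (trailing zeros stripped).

Answer: 15.292 -41.442

Derivation:
Executing turtle program step by step:
Start: pos=(0,0), heading=0, pen down
LT 60: heading 0 -> 60
LT 68: heading 60 -> 128
FD 1: (0,0) -> (-0.616,0.788) [heading=128, draw]
RT 150: heading 128 -> 338
REPEAT 2 [
  -- iteration 1/2 --
  PU: pen up
  REPEAT 4 [
    -- iteration 1/4 --
    RT 30: heading 338 -> 308
    RT 120: heading 308 -> 188
    FD 4: (-0.616,0.788) -> (-4.577,0.231) [heading=188, move]
    -- iteration 2/4 --
    RT 30: heading 188 -> 158
    RT 120: heading 158 -> 38
    FD 4: (-4.577,0.231) -> (-1.425,2.694) [heading=38, move]
    -- iteration 3/4 --
    RT 30: heading 38 -> 8
    RT 120: heading 8 -> 248
    FD 4: (-1.425,2.694) -> (-2.923,-1.015) [heading=248, move]
    -- iteration 4/4 --
    RT 30: heading 248 -> 218
    RT 120: heading 218 -> 98
    FD 4: (-2.923,-1.015) -> (-3.48,2.946) [heading=98, move]
  ]
  -- iteration 2/2 --
  PU: pen up
  REPEAT 4 [
    -- iteration 1/4 --
    RT 30: heading 98 -> 68
    RT 120: heading 68 -> 308
    FD 4: (-3.48,2.946) -> (-1.017,-0.206) [heading=308, move]
    -- iteration 2/4 --
    RT 30: heading 308 -> 278
    RT 120: heading 278 -> 158
    FD 4: (-1.017,-0.206) -> (-4.726,1.293) [heading=158, move]
    -- iteration 3/4 --
    RT 30: heading 158 -> 128
    RT 120: heading 128 -> 8
    FD 4: (-4.726,1.293) -> (-0.765,1.849) [heading=8, move]
    -- iteration 4/4 --
    RT 30: heading 8 -> 338
    RT 120: heading 338 -> 218
    FD 4: (-0.765,1.849) -> (-3.917,-0.613) [heading=218, move]
  ]
]
FD 10: (-3.917,-0.613) -> (-11.797,-6.77) [heading=218, move]
LT 90: heading 218 -> 308
FD 19: (-11.797,-6.77) -> (-0.099,-21.742) [heading=308, move]
FD 18: (-0.099,-21.742) -> (10.982,-35.926) [heading=308, move]
FD 7: (10.982,-35.926) -> (15.292,-41.442) [heading=308, move]
Final: pos=(15.292,-41.442), heading=308, 1 segment(s) drawn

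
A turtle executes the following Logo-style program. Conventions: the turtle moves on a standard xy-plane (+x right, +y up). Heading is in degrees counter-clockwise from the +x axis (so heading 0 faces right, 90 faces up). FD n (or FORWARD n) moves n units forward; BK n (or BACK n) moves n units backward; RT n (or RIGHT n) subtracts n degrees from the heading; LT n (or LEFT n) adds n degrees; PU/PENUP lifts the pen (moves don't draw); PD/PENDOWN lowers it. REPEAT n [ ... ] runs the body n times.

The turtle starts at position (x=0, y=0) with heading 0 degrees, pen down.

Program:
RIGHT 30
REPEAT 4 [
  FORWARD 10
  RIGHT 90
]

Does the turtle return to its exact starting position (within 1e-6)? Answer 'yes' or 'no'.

Answer: yes

Derivation:
Executing turtle program step by step:
Start: pos=(0,0), heading=0, pen down
RT 30: heading 0 -> 330
REPEAT 4 [
  -- iteration 1/4 --
  FD 10: (0,0) -> (8.66,-5) [heading=330, draw]
  RT 90: heading 330 -> 240
  -- iteration 2/4 --
  FD 10: (8.66,-5) -> (3.66,-13.66) [heading=240, draw]
  RT 90: heading 240 -> 150
  -- iteration 3/4 --
  FD 10: (3.66,-13.66) -> (-5,-8.66) [heading=150, draw]
  RT 90: heading 150 -> 60
  -- iteration 4/4 --
  FD 10: (-5,-8.66) -> (0,0) [heading=60, draw]
  RT 90: heading 60 -> 330
]
Final: pos=(0,0), heading=330, 4 segment(s) drawn

Start position: (0, 0)
Final position: (0, 0)
Distance = 0; < 1e-6 -> CLOSED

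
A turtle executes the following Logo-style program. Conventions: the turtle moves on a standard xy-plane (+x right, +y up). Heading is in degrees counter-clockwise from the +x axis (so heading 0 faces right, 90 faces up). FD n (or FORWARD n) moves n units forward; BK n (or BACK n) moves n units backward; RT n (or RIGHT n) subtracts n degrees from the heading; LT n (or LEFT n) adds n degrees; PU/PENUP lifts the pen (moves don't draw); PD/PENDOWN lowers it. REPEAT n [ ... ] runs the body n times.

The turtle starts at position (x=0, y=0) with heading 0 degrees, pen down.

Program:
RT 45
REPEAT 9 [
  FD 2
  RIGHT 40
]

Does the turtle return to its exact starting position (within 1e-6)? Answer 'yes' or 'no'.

Executing turtle program step by step:
Start: pos=(0,0), heading=0, pen down
RT 45: heading 0 -> 315
REPEAT 9 [
  -- iteration 1/9 --
  FD 2: (0,0) -> (1.414,-1.414) [heading=315, draw]
  RT 40: heading 315 -> 275
  -- iteration 2/9 --
  FD 2: (1.414,-1.414) -> (1.589,-3.407) [heading=275, draw]
  RT 40: heading 275 -> 235
  -- iteration 3/9 --
  FD 2: (1.589,-3.407) -> (0.441,-5.045) [heading=235, draw]
  RT 40: heading 235 -> 195
  -- iteration 4/9 --
  FD 2: (0.441,-5.045) -> (-1.49,-5.563) [heading=195, draw]
  RT 40: heading 195 -> 155
  -- iteration 5/9 --
  FD 2: (-1.49,-5.563) -> (-3.303,-4.717) [heading=155, draw]
  RT 40: heading 155 -> 115
  -- iteration 6/9 --
  FD 2: (-3.303,-4.717) -> (-4.148,-2.905) [heading=115, draw]
  RT 40: heading 115 -> 75
  -- iteration 7/9 --
  FD 2: (-4.148,-2.905) -> (-3.631,-0.973) [heading=75, draw]
  RT 40: heading 75 -> 35
  -- iteration 8/9 --
  FD 2: (-3.631,-0.973) -> (-1.992,0.174) [heading=35, draw]
  RT 40: heading 35 -> 355
  -- iteration 9/9 --
  FD 2: (-1.992,0.174) -> (0,0) [heading=355, draw]
  RT 40: heading 355 -> 315
]
Final: pos=(0,0), heading=315, 9 segment(s) drawn

Start position: (0, 0)
Final position: (0, 0)
Distance = 0; < 1e-6 -> CLOSED

Answer: yes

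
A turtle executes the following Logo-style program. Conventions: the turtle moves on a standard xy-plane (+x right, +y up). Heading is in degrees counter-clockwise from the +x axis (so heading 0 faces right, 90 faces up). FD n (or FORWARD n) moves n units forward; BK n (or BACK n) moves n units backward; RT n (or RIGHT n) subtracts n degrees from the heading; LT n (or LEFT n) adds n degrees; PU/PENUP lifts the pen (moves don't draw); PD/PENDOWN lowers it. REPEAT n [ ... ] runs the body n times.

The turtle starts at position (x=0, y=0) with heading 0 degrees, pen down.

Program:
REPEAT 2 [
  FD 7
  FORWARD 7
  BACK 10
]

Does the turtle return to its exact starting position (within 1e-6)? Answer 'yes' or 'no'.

Answer: no

Derivation:
Executing turtle program step by step:
Start: pos=(0,0), heading=0, pen down
REPEAT 2 [
  -- iteration 1/2 --
  FD 7: (0,0) -> (7,0) [heading=0, draw]
  FD 7: (7,0) -> (14,0) [heading=0, draw]
  BK 10: (14,0) -> (4,0) [heading=0, draw]
  -- iteration 2/2 --
  FD 7: (4,0) -> (11,0) [heading=0, draw]
  FD 7: (11,0) -> (18,0) [heading=0, draw]
  BK 10: (18,0) -> (8,0) [heading=0, draw]
]
Final: pos=(8,0), heading=0, 6 segment(s) drawn

Start position: (0, 0)
Final position: (8, 0)
Distance = 8; >= 1e-6 -> NOT closed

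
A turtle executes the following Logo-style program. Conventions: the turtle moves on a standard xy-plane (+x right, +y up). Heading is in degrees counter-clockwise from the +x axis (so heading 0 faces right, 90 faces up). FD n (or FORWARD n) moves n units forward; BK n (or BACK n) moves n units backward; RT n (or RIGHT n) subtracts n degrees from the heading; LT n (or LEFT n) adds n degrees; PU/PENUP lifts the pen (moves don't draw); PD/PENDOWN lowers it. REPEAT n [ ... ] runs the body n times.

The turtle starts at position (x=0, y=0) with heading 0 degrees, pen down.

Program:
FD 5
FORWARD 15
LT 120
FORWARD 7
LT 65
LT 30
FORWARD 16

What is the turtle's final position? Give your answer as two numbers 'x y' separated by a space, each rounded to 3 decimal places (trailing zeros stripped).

Executing turtle program step by step:
Start: pos=(0,0), heading=0, pen down
FD 5: (0,0) -> (5,0) [heading=0, draw]
FD 15: (5,0) -> (20,0) [heading=0, draw]
LT 120: heading 0 -> 120
FD 7: (20,0) -> (16.5,6.062) [heading=120, draw]
LT 65: heading 120 -> 185
LT 30: heading 185 -> 215
FD 16: (16.5,6.062) -> (3.394,-3.115) [heading=215, draw]
Final: pos=(3.394,-3.115), heading=215, 4 segment(s) drawn

Answer: 3.394 -3.115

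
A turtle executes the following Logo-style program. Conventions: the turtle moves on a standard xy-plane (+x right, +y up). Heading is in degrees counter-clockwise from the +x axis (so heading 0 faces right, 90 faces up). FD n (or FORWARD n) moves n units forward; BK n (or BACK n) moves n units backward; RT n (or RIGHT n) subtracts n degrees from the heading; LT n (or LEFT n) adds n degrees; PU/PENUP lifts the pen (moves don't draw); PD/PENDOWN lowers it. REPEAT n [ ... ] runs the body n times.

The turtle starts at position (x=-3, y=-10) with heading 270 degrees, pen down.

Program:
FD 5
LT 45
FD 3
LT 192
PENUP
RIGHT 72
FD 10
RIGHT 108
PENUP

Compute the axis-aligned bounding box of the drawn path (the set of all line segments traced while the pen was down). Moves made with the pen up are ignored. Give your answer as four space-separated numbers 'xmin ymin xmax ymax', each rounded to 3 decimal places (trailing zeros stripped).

Answer: -3 -17.121 -0.879 -10

Derivation:
Executing turtle program step by step:
Start: pos=(-3,-10), heading=270, pen down
FD 5: (-3,-10) -> (-3,-15) [heading=270, draw]
LT 45: heading 270 -> 315
FD 3: (-3,-15) -> (-0.879,-17.121) [heading=315, draw]
LT 192: heading 315 -> 147
PU: pen up
RT 72: heading 147 -> 75
FD 10: (-0.879,-17.121) -> (1.71,-7.462) [heading=75, move]
RT 108: heading 75 -> 327
PU: pen up
Final: pos=(1.71,-7.462), heading=327, 2 segment(s) drawn

Segment endpoints: x in {-3, -3, -0.879}, y in {-17.121, -15, -10}
xmin=-3, ymin=-17.121, xmax=-0.879, ymax=-10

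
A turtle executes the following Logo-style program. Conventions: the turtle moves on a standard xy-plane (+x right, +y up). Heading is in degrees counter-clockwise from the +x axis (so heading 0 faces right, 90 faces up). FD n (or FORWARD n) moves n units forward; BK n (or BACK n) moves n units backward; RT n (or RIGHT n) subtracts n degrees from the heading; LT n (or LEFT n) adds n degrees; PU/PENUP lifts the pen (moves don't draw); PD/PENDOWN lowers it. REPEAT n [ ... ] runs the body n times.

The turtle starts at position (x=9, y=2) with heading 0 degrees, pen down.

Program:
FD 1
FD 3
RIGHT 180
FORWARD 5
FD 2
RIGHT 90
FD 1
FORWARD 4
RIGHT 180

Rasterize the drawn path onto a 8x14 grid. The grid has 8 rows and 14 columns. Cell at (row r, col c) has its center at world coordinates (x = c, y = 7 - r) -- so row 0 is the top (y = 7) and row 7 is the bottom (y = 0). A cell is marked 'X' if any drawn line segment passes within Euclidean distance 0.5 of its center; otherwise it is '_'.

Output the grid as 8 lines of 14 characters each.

Segment 0: (9,2) -> (10,2)
Segment 1: (10,2) -> (13,2)
Segment 2: (13,2) -> (8,2)
Segment 3: (8,2) -> (6,2)
Segment 4: (6,2) -> (6,3)
Segment 5: (6,3) -> (6,7)

Answer: ______X_______
______X_______
______X_______
______X_______
______X_______
______XXXXXXXX
______________
______________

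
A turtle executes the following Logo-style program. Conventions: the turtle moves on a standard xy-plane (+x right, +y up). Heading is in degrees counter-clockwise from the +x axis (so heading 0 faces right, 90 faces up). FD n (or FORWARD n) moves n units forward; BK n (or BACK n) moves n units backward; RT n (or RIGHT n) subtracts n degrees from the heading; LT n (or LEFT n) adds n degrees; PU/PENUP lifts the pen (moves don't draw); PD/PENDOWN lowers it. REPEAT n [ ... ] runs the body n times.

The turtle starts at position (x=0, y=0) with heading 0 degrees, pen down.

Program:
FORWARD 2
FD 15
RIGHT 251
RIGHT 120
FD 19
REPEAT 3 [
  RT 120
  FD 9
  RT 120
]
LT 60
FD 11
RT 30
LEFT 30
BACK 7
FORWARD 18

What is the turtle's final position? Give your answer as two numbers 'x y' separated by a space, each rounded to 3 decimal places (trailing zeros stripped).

Executing turtle program step by step:
Start: pos=(0,0), heading=0, pen down
FD 2: (0,0) -> (2,0) [heading=0, draw]
FD 15: (2,0) -> (17,0) [heading=0, draw]
RT 251: heading 0 -> 109
RT 120: heading 109 -> 349
FD 19: (17,0) -> (35.651,-3.625) [heading=349, draw]
REPEAT 3 [
  -- iteration 1/3 --
  RT 120: heading 349 -> 229
  FD 9: (35.651,-3.625) -> (29.746,-10.418) [heading=229, draw]
  RT 120: heading 229 -> 109
  -- iteration 2/3 --
  RT 120: heading 109 -> 349
  FD 9: (29.746,-10.418) -> (38.581,-12.135) [heading=349, draw]
  RT 120: heading 349 -> 229
  -- iteration 3/3 --
  RT 120: heading 229 -> 109
  FD 9: (38.581,-12.135) -> (35.651,-3.625) [heading=109, draw]
  RT 120: heading 109 -> 349
]
LT 60: heading 349 -> 49
FD 11: (35.651,-3.625) -> (42.868,4.676) [heading=49, draw]
RT 30: heading 49 -> 19
LT 30: heading 19 -> 49
BK 7: (42.868,4.676) -> (38.275,-0.607) [heading=49, draw]
FD 18: (38.275,-0.607) -> (50.084,12.978) [heading=49, draw]
Final: pos=(50.084,12.978), heading=49, 9 segment(s) drawn

Answer: 50.084 12.978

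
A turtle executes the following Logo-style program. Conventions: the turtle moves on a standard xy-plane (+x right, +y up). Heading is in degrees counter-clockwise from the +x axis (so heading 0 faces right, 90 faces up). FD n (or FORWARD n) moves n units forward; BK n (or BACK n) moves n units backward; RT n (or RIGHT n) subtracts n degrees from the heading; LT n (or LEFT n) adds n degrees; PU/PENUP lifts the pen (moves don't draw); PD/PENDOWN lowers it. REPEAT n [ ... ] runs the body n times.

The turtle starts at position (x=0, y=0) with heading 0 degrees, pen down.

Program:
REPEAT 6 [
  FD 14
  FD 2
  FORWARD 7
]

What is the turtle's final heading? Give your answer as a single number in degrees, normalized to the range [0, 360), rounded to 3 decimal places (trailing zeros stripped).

Executing turtle program step by step:
Start: pos=(0,0), heading=0, pen down
REPEAT 6 [
  -- iteration 1/6 --
  FD 14: (0,0) -> (14,0) [heading=0, draw]
  FD 2: (14,0) -> (16,0) [heading=0, draw]
  FD 7: (16,0) -> (23,0) [heading=0, draw]
  -- iteration 2/6 --
  FD 14: (23,0) -> (37,0) [heading=0, draw]
  FD 2: (37,0) -> (39,0) [heading=0, draw]
  FD 7: (39,0) -> (46,0) [heading=0, draw]
  -- iteration 3/6 --
  FD 14: (46,0) -> (60,0) [heading=0, draw]
  FD 2: (60,0) -> (62,0) [heading=0, draw]
  FD 7: (62,0) -> (69,0) [heading=0, draw]
  -- iteration 4/6 --
  FD 14: (69,0) -> (83,0) [heading=0, draw]
  FD 2: (83,0) -> (85,0) [heading=0, draw]
  FD 7: (85,0) -> (92,0) [heading=0, draw]
  -- iteration 5/6 --
  FD 14: (92,0) -> (106,0) [heading=0, draw]
  FD 2: (106,0) -> (108,0) [heading=0, draw]
  FD 7: (108,0) -> (115,0) [heading=0, draw]
  -- iteration 6/6 --
  FD 14: (115,0) -> (129,0) [heading=0, draw]
  FD 2: (129,0) -> (131,0) [heading=0, draw]
  FD 7: (131,0) -> (138,0) [heading=0, draw]
]
Final: pos=(138,0), heading=0, 18 segment(s) drawn

Answer: 0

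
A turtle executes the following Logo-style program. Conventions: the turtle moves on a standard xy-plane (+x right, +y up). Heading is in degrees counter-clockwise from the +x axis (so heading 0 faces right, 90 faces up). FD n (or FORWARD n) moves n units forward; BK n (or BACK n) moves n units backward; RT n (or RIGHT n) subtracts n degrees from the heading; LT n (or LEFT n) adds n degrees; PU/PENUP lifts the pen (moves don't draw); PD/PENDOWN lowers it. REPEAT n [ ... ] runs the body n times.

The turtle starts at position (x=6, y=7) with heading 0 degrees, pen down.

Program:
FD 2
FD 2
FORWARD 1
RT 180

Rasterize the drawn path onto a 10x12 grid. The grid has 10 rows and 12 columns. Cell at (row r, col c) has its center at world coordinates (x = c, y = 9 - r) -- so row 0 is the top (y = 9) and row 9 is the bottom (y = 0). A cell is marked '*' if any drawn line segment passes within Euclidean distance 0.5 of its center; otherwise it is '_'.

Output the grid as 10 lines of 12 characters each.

Segment 0: (6,7) -> (8,7)
Segment 1: (8,7) -> (10,7)
Segment 2: (10,7) -> (11,7)

Answer: ____________
____________
______******
____________
____________
____________
____________
____________
____________
____________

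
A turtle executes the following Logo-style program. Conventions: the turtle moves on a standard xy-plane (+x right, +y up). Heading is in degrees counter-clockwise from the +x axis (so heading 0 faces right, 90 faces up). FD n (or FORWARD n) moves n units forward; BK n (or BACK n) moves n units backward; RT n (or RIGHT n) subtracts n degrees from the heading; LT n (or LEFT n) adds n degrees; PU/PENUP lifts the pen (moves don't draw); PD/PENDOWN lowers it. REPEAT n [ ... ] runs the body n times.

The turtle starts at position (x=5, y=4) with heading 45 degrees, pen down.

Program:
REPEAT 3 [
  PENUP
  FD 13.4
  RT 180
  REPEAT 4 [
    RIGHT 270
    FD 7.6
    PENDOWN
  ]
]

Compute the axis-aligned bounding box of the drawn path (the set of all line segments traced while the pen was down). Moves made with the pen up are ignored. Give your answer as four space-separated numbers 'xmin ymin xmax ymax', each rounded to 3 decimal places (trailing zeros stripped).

Executing turtle program step by step:
Start: pos=(5,4), heading=45, pen down
REPEAT 3 [
  -- iteration 1/3 --
  PU: pen up
  FD 13.4: (5,4) -> (14.475,13.475) [heading=45, move]
  RT 180: heading 45 -> 225
  REPEAT 4 [
    -- iteration 1/4 --
    RT 270: heading 225 -> 315
    FD 7.6: (14.475,13.475) -> (19.849,8.101) [heading=315, move]
    PD: pen down
    -- iteration 2/4 --
    RT 270: heading 315 -> 45
    FD 7.6: (19.849,8.101) -> (25.223,13.475) [heading=45, draw]
    PD: pen down
    -- iteration 3/4 --
    RT 270: heading 45 -> 135
    FD 7.6: (25.223,13.475) -> (19.849,18.849) [heading=135, draw]
    PD: pen down
    -- iteration 4/4 --
    RT 270: heading 135 -> 225
    FD 7.6: (19.849,18.849) -> (14.475,13.475) [heading=225, draw]
    PD: pen down
  ]
  -- iteration 2/3 --
  PU: pen up
  FD 13.4: (14.475,13.475) -> (5,4) [heading=225, move]
  RT 180: heading 225 -> 45
  REPEAT 4 [
    -- iteration 1/4 --
    RT 270: heading 45 -> 135
    FD 7.6: (5,4) -> (-0.374,9.374) [heading=135, move]
    PD: pen down
    -- iteration 2/4 --
    RT 270: heading 135 -> 225
    FD 7.6: (-0.374,9.374) -> (-5.748,4) [heading=225, draw]
    PD: pen down
    -- iteration 3/4 --
    RT 270: heading 225 -> 315
    FD 7.6: (-5.748,4) -> (-0.374,-1.374) [heading=315, draw]
    PD: pen down
    -- iteration 4/4 --
    RT 270: heading 315 -> 45
    FD 7.6: (-0.374,-1.374) -> (5,4) [heading=45, draw]
    PD: pen down
  ]
  -- iteration 3/3 --
  PU: pen up
  FD 13.4: (5,4) -> (14.475,13.475) [heading=45, move]
  RT 180: heading 45 -> 225
  REPEAT 4 [
    -- iteration 1/4 --
    RT 270: heading 225 -> 315
    FD 7.6: (14.475,13.475) -> (19.849,8.101) [heading=315, move]
    PD: pen down
    -- iteration 2/4 --
    RT 270: heading 315 -> 45
    FD 7.6: (19.849,8.101) -> (25.223,13.475) [heading=45, draw]
    PD: pen down
    -- iteration 3/4 --
    RT 270: heading 45 -> 135
    FD 7.6: (25.223,13.475) -> (19.849,18.849) [heading=135, draw]
    PD: pen down
    -- iteration 4/4 --
    RT 270: heading 135 -> 225
    FD 7.6: (19.849,18.849) -> (14.475,13.475) [heading=225, draw]
    PD: pen down
  ]
]
Final: pos=(14.475,13.475), heading=225, 9 segment(s) drawn

Segment endpoints: x in {-5.748, -0.374, -0.374, 5, 14.475, 14.475, 19.849, 19.849, 19.849, 19.849, 25.223, 25.223}, y in {-1.374, 4, 4, 8.101, 8.101, 9.374, 13.475, 13.475, 13.475, 13.475, 18.849, 18.849}
xmin=-5.748, ymin=-1.374, xmax=25.223, ymax=18.849

Answer: -5.748 -1.374 25.223 18.849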